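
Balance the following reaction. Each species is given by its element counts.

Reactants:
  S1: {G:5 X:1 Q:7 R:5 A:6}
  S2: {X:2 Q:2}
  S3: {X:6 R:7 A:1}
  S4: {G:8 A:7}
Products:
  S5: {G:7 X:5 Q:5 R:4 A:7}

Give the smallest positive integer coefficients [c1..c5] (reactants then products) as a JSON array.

G: 1·5+4·0+1·0+2·8 = 21 | 3·7 = 21
X: 1·1+4·2+1·6+2·0 = 15 | 3·5 = 15
Q: 1·7+4·2+1·0+2·0 = 15 | 3·5 = 15
R: 1·5+4·0+1·7+2·0 = 12 | 3·4 = 12
A: 1·6+4·0+1·1+2·7 = 21 | 3·7 = 21
gcd(1,4,1,2,3) = 1

Coefficients: [1, 4, 1, 2, 3]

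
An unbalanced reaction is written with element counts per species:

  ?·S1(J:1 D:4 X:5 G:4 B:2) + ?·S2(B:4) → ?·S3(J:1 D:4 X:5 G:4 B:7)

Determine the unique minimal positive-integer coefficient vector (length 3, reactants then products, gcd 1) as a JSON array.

J: 4·1+5·0 = 4 | 4·1 = 4
D: 4·4+5·0 = 16 | 4·4 = 16
X: 4·5+5·0 = 20 | 4·5 = 20
G: 4·4+5·0 = 16 | 4·4 = 16
B: 4·2+5·4 = 28 | 4·7 = 28
gcd(4,5,4) = 1

Coefficients: [4, 5, 4]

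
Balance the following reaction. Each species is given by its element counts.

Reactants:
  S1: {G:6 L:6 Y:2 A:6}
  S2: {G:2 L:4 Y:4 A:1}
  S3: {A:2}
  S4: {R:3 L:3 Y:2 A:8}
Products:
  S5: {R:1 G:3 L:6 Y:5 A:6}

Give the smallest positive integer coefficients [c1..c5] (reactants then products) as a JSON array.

Coefficients: [1, 6, 4, 2, 6]

R: 1·0+6·0+4·0+2·3 = 6 | 6·1 = 6
G: 1·6+6·2+4·0+2·0 = 18 | 6·3 = 18
L: 1·6+6·4+4·0+2·3 = 36 | 6·6 = 36
Y: 1·2+6·4+4·0+2·2 = 30 | 6·5 = 30
A: 1·6+6·1+4·2+2·8 = 36 | 6·6 = 36
gcd(1,6,4,2,6) = 1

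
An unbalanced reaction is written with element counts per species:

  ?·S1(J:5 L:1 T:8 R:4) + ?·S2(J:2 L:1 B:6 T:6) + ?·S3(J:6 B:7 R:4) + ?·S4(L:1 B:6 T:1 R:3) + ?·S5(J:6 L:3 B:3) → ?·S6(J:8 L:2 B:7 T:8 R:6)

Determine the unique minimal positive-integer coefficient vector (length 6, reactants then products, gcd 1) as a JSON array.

Coefficients: [4, 1, 2, 2, 1, 5]

J: 4·5+1·2+2·6+2·0+1·6 = 40 | 5·8 = 40
L: 4·1+1·1+2·0+2·1+1·3 = 10 | 5·2 = 10
B: 4·0+1·6+2·7+2·6+1·3 = 35 | 5·7 = 35
T: 4·8+1·6+2·0+2·1+1·0 = 40 | 5·8 = 40
R: 4·4+1·0+2·4+2·3+1·0 = 30 | 5·6 = 30
gcd(4,1,2,2,1,5) = 1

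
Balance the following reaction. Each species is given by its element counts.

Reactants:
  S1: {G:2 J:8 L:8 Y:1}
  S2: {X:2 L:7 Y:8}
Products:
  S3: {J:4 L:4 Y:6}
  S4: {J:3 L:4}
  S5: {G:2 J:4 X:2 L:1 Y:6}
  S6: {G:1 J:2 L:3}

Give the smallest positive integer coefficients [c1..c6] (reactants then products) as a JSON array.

Coefficients: [4, 1, 1, 4, 1, 6]

G: 4·2+1·0 = 8 | 1·0+4·0+1·2+6·1 = 8
J: 4·8+1·0 = 32 | 1·4+4·3+1·4+6·2 = 32
X: 4·0+1·2 = 2 | 1·0+4·0+1·2+6·0 = 2
L: 4·8+1·7 = 39 | 1·4+4·4+1·1+6·3 = 39
Y: 4·1+1·8 = 12 | 1·6+4·0+1·6+6·0 = 12
gcd(4,1,1,4,1,6) = 1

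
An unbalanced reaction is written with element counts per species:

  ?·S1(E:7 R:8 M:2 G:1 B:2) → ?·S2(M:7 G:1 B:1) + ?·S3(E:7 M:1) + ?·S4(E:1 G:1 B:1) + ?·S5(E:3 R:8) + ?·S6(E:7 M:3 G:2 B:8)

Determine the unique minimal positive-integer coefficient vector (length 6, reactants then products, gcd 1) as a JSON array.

Coefficients: [6, 1, 2, 3, 6, 1]

E: 6·7 = 42 | 1·0+2·7+3·1+6·3+1·7 = 42
R: 6·8 = 48 | 1·0+2·0+3·0+6·8+1·0 = 48
M: 6·2 = 12 | 1·7+2·1+3·0+6·0+1·3 = 12
G: 6·1 = 6 | 1·1+2·0+3·1+6·0+1·2 = 6
B: 6·2 = 12 | 1·1+2·0+3·1+6·0+1·8 = 12
gcd(6,1,2,3,6,1) = 1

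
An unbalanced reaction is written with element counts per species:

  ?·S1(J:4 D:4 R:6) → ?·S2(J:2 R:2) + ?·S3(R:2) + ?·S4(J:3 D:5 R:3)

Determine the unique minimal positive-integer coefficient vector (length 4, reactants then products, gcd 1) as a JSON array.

J: 5·4 = 20 | 4·2+5·0+4·3 = 20
D: 5·4 = 20 | 4·0+5·0+4·5 = 20
R: 5·6 = 30 | 4·2+5·2+4·3 = 30
gcd(5,4,5,4) = 1

Coefficients: [5, 4, 5, 4]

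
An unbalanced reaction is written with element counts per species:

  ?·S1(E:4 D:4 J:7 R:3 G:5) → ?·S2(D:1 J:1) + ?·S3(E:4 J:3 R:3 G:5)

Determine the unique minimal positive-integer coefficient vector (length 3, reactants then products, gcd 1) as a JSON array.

Coefficients: [1, 4, 1]

E: 1·4 = 4 | 4·0+1·4 = 4
D: 1·4 = 4 | 4·1+1·0 = 4
J: 1·7 = 7 | 4·1+1·3 = 7
R: 1·3 = 3 | 4·0+1·3 = 3
G: 1·5 = 5 | 4·0+1·5 = 5
gcd(1,4,1) = 1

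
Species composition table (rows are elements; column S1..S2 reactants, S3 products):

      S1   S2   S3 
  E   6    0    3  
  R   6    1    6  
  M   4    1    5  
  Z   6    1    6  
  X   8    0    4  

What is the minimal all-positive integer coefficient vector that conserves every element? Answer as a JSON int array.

E: 1·6+6·0 = 6 | 2·3 = 6
R: 1·6+6·1 = 12 | 2·6 = 12
M: 1·4+6·1 = 10 | 2·5 = 10
Z: 1·6+6·1 = 12 | 2·6 = 12
X: 1·8+6·0 = 8 | 2·4 = 8
gcd(1,6,2) = 1

Coefficients: [1, 6, 2]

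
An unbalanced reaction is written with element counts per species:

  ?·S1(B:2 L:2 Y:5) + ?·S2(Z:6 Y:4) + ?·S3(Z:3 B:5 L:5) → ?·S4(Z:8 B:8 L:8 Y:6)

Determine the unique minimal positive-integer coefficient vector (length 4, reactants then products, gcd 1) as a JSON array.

Z: 2·0+2·6+4·3 = 24 | 3·8 = 24
B: 2·2+2·0+4·5 = 24 | 3·8 = 24
L: 2·2+2·0+4·5 = 24 | 3·8 = 24
Y: 2·5+2·4+4·0 = 18 | 3·6 = 18
gcd(2,2,4,3) = 1

Coefficients: [2, 2, 4, 3]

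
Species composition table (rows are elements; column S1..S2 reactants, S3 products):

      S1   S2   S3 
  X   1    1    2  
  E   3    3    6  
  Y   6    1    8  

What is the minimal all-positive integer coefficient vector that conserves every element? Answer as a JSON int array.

Coefficients: [6, 4, 5]

X: 6·1+4·1 = 10 | 5·2 = 10
E: 6·3+4·3 = 30 | 5·6 = 30
Y: 6·6+4·1 = 40 | 5·8 = 40
gcd(6,4,5) = 1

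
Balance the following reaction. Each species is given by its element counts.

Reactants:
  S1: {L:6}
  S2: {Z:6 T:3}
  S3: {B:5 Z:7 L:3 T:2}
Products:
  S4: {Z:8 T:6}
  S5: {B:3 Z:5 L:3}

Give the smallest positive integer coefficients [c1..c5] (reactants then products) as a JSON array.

Coefficients: [1, 6, 3, 4, 5]

B: 1·0+6·0+3·5 = 15 | 4·0+5·3 = 15
Z: 1·0+6·6+3·7 = 57 | 4·8+5·5 = 57
L: 1·6+6·0+3·3 = 15 | 4·0+5·3 = 15
T: 1·0+6·3+3·2 = 24 | 4·6+5·0 = 24
gcd(1,6,3,4,5) = 1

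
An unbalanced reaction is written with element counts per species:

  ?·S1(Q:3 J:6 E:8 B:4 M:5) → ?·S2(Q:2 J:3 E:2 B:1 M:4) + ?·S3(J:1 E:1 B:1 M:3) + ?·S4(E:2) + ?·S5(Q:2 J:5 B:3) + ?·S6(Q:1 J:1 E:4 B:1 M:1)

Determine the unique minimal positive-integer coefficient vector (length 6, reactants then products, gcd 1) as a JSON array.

Q: 5·3 = 15 | 2·2+4·0+6·0+3·2+5·1 = 15
J: 5·6 = 30 | 2·3+4·1+6·0+3·5+5·1 = 30
E: 5·8 = 40 | 2·2+4·1+6·2+3·0+5·4 = 40
B: 5·4 = 20 | 2·1+4·1+6·0+3·3+5·1 = 20
M: 5·5 = 25 | 2·4+4·3+6·0+3·0+5·1 = 25
gcd(5,2,4,6,3,5) = 1

Coefficients: [5, 2, 4, 6, 3, 5]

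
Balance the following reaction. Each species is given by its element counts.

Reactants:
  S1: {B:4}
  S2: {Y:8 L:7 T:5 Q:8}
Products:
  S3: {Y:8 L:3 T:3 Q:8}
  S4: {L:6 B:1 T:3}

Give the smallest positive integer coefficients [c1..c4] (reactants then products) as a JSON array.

Coefficients: [1, 6, 6, 4]

Y: 1·0+6·8 = 48 | 6·8+4·0 = 48
L: 1·0+6·7 = 42 | 6·3+4·6 = 42
B: 1·4+6·0 = 4 | 6·0+4·1 = 4
T: 1·0+6·5 = 30 | 6·3+4·3 = 30
Q: 1·0+6·8 = 48 | 6·8+4·0 = 48
gcd(1,6,6,4) = 1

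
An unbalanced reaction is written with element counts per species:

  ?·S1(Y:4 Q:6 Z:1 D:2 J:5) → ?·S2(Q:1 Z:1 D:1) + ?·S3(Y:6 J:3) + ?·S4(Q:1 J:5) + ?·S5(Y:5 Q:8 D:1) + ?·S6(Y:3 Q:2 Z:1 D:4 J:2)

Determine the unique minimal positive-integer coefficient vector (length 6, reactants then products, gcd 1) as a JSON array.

Y: 6·4 = 24 | 5·0+1·6+5·0+3·5+1·3 = 24
Q: 6·6 = 36 | 5·1+1·0+5·1+3·8+1·2 = 36
Z: 6·1 = 6 | 5·1+1·0+5·0+3·0+1·1 = 6
D: 6·2 = 12 | 5·1+1·0+5·0+3·1+1·4 = 12
J: 6·5 = 30 | 5·0+1·3+5·5+3·0+1·2 = 30
gcd(6,5,1,5,3,1) = 1

Coefficients: [6, 5, 1, 5, 3, 1]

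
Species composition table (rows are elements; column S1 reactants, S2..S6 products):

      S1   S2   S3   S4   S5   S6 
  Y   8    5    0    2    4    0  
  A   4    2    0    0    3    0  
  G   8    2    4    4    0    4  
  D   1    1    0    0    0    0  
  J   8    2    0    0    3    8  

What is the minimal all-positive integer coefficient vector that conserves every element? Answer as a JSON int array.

Coefficients: [6, 6, 5, 1, 4, 3]

Y: 6·8 = 48 | 6·5+5·0+1·2+4·4+3·0 = 48
A: 6·4 = 24 | 6·2+5·0+1·0+4·3+3·0 = 24
G: 6·8 = 48 | 6·2+5·4+1·4+4·0+3·4 = 48
D: 6·1 = 6 | 6·1+5·0+1·0+4·0+3·0 = 6
J: 6·8 = 48 | 6·2+5·0+1·0+4·3+3·8 = 48
gcd(6,6,5,1,4,3) = 1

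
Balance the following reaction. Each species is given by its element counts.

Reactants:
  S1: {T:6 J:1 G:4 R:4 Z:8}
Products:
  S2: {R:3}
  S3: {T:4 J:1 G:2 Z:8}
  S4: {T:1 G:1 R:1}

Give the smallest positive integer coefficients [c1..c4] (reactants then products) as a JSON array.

T: 3·6 = 18 | 2·0+3·4+6·1 = 18
J: 3·1 = 3 | 2·0+3·1+6·0 = 3
G: 3·4 = 12 | 2·0+3·2+6·1 = 12
R: 3·4 = 12 | 2·3+3·0+6·1 = 12
Z: 3·8 = 24 | 2·0+3·8+6·0 = 24
gcd(3,2,3,6) = 1

Coefficients: [3, 2, 3, 6]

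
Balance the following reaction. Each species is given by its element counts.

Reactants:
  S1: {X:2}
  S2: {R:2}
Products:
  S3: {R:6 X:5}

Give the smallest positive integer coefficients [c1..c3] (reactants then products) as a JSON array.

R: 5·0+6·2 = 12 | 2·6 = 12
X: 5·2+6·0 = 10 | 2·5 = 10
gcd(5,6,2) = 1

Coefficients: [5, 6, 2]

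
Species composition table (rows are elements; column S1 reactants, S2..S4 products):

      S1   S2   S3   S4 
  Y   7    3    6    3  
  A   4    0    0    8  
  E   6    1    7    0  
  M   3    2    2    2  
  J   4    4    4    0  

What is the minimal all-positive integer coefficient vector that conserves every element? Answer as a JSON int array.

Y: 6·7 = 42 | 1·3+5·6+3·3 = 42
A: 6·4 = 24 | 1·0+5·0+3·8 = 24
E: 6·6 = 36 | 1·1+5·7+3·0 = 36
M: 6·3 = 18 | 1·2+5·2+3·2 = 18
J: 6·4 = 24 | 1·4+5·4+3·0 = 24
gcd(6,1,5,3) = 1

Coefficients: [6, 1, 5, 3]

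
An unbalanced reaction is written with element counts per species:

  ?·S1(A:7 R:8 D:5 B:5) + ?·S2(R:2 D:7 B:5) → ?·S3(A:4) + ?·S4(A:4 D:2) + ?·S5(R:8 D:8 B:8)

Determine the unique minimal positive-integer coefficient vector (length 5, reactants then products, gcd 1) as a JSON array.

Coefficients: [4, 4, 3, 4, 5]

A: 4·7+4·0 = 28 | 3·4+4·4+5·0 = 28
R: 4·8+4·2 = 40 | 3·0+4·0+5·8 = 40
D: 4·5+4·7 = 48 | 3·0+4·2+5·8 = 48
B: 4·5+4·5 = 40 | 3·0+4·0+5·8 = 40
gcd(4,4,3,4,5) = 1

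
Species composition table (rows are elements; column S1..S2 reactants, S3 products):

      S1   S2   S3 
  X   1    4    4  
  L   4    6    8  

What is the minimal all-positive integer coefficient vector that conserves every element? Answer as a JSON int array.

Coefficients: [4, 4, 5]

X: 4·1+4·4 = 20 | 5·4 = 20
L: 4·4+4·6 = 40 | 5·8 = 40
gcd(4,4,5) = 1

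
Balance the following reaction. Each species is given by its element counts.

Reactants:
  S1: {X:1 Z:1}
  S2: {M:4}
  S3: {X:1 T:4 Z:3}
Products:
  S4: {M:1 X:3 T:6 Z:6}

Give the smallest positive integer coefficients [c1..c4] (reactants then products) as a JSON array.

M: 6·0+1·4+6·0 = 4 | 4·1 = 4
X: 6·1+1·0+6·1 = 12 | 4·3 = 12
T: 6·0+1·0+6·4 = 24 | 4·6 = 24
Z: 6·1+1·0+6·3 = 24 | 4·6 = 24
gcd(6,1,6,4) = 1

Coefficients: [6, 1, 6, 4]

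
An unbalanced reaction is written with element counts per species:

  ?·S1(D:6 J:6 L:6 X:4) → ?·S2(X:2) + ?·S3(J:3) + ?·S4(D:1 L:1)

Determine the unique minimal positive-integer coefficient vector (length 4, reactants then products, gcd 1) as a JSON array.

Coefficients: [1, 2, 2, 6]

D: 1·6 = 6 | 2·0+2·0+6·1 = 6
J: 1·6 = 6 | 2·0+2·3+6·0 = 6
L: 1·6 = 6 | 2·0+2·0+6·1 = 6
X: 1·4 = 4 | 2·2+2·0+6·0 = 4
gcd(1,2,2,6) = 1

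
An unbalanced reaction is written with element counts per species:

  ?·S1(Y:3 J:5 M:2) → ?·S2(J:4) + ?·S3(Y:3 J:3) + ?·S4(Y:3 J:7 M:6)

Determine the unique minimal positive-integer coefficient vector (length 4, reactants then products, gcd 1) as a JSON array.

Y: 6·3 = 18 | 1·0+4·3+2·3 = 18
J: 6·5 = 30 | 1·4+4·3+2·7 = 30
M: 6·2 = 12 | 1·0+4·0+2·6 = 12
gcd(6,1,4,2) = 1

Coefficients: [6, 1, 4, 2]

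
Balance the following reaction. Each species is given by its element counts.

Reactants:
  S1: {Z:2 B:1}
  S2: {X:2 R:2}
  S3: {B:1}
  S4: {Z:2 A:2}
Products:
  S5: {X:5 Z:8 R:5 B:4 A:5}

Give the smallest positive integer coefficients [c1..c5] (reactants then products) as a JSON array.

Coefficients: [3, 5, 5, 5, 2]

X: 3·0+5·2+5·0+5·0 = 10 | 2·5 = 10
Z: 3·2+5·0+5·0+5·2 = 16 | 2·8 = 16
R: 3·0+5·2+5·0+5·0 = 10 | 2·5 = 10
B: 3·1+5·0+5·1+5·0 = 8 | 2·4 = 8
A: 3·0+5·0+5·0+5·2 = 10 | 2·5 = 10
gcd(3,5,5,5,2) = 1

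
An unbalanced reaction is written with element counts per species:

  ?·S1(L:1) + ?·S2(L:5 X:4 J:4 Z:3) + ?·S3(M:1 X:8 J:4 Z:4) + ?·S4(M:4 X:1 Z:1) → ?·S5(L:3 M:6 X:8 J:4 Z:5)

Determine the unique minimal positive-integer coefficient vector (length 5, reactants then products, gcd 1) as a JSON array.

L: 4·1+1·5+2·0+4·0 = 9 | 3·3 = 9
M: 4·0+1·0+2·1+4·4 = 18 | 3·6 = 18
X: 4·0+1·4+2·8+4·1 = 24 | 3·8 = 24
J: 4·0+1·4+2·4+4·0 = 12 | 3·4 = 12
Z: 4·0+1·3+2·4+4·1 = 15 | 3·5 = 15
gcd(4,1,2,4,3) = 1

Coefficients: [4, 1, 2, 4, 3]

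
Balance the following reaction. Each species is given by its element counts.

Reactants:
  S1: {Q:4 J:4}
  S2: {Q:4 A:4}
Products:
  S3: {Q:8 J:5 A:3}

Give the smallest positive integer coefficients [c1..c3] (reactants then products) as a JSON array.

Coefficients: [5, 3, 4]

Q: 5·4+3·4 = 32 | 4·8 = 32
J: 5·4+3·0 = 20 | 4·5 = 20
A: 5·0+3·4 = 12 | 4·3 = 12
gcd(5,3,4) = 1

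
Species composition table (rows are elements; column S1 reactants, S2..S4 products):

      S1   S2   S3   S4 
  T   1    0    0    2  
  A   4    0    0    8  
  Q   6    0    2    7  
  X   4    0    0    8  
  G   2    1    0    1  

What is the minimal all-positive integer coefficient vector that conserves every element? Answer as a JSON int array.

T: 4·1 = 4 | 6·0+5·0+2·2 = 4
A: 4·4 = 16 | 6·0+5·0+2·8 = 16
Q: 4·6 = 24 | 6·0+5·2+2·7 = 24
X: 4·4 = 16 | 6·0+5·0+2·8 = 16
G: 4·2 = 8 | 6·1+5·0+2·1 = 8
gcd(4,6,5,2) = 1

Coefficients: [4, 6, 5, 2]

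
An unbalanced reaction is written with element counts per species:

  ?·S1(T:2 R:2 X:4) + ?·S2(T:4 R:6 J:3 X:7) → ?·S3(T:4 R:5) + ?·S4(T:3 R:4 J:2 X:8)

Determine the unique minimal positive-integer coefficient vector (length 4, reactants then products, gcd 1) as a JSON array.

T: 5·2+4·4 = 26 | 2·4+6·3 = 26
R: 5·2+4·6 = 34 | 2·5+6·4 = 34
J: 5·0+4·3 = 12 | 2·0+6·2 = 12
X: 5·4+4·7 = 48 | 2·0+6·8 = 48
gcd(5,4,2,6) = 1

Coefficients: [5, 4, 2, 6]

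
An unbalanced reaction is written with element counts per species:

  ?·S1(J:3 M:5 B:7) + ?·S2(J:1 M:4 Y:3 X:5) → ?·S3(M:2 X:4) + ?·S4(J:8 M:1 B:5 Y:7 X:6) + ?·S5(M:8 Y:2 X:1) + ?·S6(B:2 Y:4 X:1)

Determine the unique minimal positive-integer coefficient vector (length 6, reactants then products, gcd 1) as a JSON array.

J: 1·3+5·1 = 8 | 4·0+1·8+2·0+1·0 = 8
M: 1·5+5·4 = 25 | 4·2+1·1+2·8+1·0 = 25
B: 1·7+5·0 = 7 | 4·0+1·5+2·0+1·2 = 7
Y: 1·0+5·3 = 15 | 4·0+1·7+2·2+1·4 = 15
X: 1·0+5·5 = 25 | 4·4+1·6+2·1+1·1 = 25
gcd(1,5,4,1,2,1) = 1

Coefficients: [1, 5, 4, 1, 2, 1]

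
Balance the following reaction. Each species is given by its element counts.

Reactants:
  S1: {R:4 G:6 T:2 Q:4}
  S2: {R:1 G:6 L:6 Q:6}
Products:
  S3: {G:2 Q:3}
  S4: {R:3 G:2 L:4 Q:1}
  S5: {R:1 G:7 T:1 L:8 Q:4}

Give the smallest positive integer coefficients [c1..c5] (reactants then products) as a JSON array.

R: 1·4+4·1 = 8 | 6·0+2·3+2·1 = 8
G: 1·6+4·6 = 30 | 6·2+2·2+2·7 = 30
T: 1·2+4·0 = 2 | 6·0+2·0+2·1 = 2
L: 1·0+4·6 = 24 | 6·0+2·4+2·8 = 24
Q: 1·4+4·6 = 28 | 6·3+2·1+2·4 = 28
gcd(1,4,6,2,2) = 1

Coefficients: [1, 4, 6, 2, 2]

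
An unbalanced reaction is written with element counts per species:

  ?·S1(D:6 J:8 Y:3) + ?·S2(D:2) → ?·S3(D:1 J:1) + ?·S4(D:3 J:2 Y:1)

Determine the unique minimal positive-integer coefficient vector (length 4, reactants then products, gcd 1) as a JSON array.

D: 2·6+5·2 = 22 | 4·1+6·3 = 22
J: 2·8+5·0 = 16 | 4·1+6·2 = 16
Y: 2·3+5·0 = 6 | 4·0+6·1 = 6
gcd(2,5,4,6) = 1

Coefficients: [2, 5, 4, 6]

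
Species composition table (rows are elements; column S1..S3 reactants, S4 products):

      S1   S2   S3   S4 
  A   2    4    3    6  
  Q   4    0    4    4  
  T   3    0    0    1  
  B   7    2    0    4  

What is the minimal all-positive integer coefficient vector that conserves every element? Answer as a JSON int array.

Coefficients: [2, 5, 4, 6]

A: 2·2+5·4+4·3 = 36 | 6·6 = 36
Q: 2·4+5·0+4·4 = 24 | 6·4 = 24
T: 2·3+5·0+4·0 = 6 | 6·1 = 6
B: 2·7+5·2+4·0 = 24 | 6·4 = 24
gcd(2,5,4,6) = 1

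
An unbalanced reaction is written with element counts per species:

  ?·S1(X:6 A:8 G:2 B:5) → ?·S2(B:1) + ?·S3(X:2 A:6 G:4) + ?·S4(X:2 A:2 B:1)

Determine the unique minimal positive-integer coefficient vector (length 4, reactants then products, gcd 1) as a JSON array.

X: 2·6 = 12 | 5·0+1·2+5·2 = 12
A: 2·8 = 16 | 5·0+1·6+5·2 = 16
G: 2·2 = 4 | 5·0+1·4+5·0 = 4
B: 2·5 = 10 | 5·1+1·0+5·1 = 10
gcd(2,5,1,5) = 1

Coefficients: [2, 5, 1, 5]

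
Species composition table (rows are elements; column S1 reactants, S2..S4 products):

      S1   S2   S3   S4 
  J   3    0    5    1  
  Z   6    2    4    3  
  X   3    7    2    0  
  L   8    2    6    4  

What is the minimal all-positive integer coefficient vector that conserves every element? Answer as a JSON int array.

Coefficients: [3, 1, 1, 4]

J: 3·3 = 9 | 1·0+1·5+4·1 = 9
Z: 3·6 = 18 | 1·2+1·4+4·3 = 18
X: 3·3 = 9 | 1·7+1·2+4·0 = 9
L: 3·8 = 24 | 1·2+1·6+4·4 = 24
gcd(3,1,1,4) = 1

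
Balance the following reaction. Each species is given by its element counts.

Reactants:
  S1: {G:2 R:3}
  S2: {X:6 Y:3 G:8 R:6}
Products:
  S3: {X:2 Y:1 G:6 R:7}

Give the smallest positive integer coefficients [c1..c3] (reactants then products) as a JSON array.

X: 5·0+1·6 = 6 | 3·2 = 6
Y: 5·0+1·3 = 3 | 3·1 = 3
G: 5·2+1·8 = 18 | 3·6 = 18
R: 5·3+1·6 = 21 | 3·7 = 21
gcd(5,1,3) = 1

Coefficients: [5, 1, 3]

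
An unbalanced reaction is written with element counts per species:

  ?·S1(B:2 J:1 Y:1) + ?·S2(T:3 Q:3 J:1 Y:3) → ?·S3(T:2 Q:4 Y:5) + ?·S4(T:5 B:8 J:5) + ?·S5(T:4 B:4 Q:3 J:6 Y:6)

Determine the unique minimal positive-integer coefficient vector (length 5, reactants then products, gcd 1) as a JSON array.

Coefficients: [6, 5, 3, 1, 1]

T: 6·0+5·3 = 15 | 3·2+1·5+1·4 = 15
B: 6·2+5·0 = 12 | 3·0+1·8+1·4 = 12
Q: 6·0+5·3 = 15 | 3·4+1·0+1·3 = 15
J: 6·1+5·1 = 11 | 3·0+1·5+1·6 = 11
Y: 6·1+5·3 = 21 | 3·5+1·0+1·6 = 21
gcd(6,5,3,1,1) = 1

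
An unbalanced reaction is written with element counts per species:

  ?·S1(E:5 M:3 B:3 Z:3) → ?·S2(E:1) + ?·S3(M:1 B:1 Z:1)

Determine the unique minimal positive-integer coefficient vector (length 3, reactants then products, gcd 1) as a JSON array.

Coefficients: [1, 5, 3]

E: 1·5 = 5 | 5·1+3·0 = 5
M: 1·3 = 3 | 5·0+3·1 = 3
B: 1·3 = 3 | 5·0+3·1 = 3
Z: 1·3 = 3 | 5·0+3·1 = 3
gcd(1,5,3) = 1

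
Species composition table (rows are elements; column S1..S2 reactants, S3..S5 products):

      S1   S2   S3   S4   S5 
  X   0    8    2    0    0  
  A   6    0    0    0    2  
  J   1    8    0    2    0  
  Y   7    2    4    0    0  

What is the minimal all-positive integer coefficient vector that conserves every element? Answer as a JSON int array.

Coefficients: [2, 1, 4, 5, 6]

X: 2·0+1·8 = 8 | 4·2+5·0+6·0 = 8
A: 2·6+1·0 = 12 | 4·0+5·0+6·2 = 12
J: 2·1+1·8 = 10 | 4·0+5·2+6·0 = 10
Y: 2·7+1·2 = 16 | 4·4+5·0+6·0 = 16
gcd(2,1,4,5,6) = 1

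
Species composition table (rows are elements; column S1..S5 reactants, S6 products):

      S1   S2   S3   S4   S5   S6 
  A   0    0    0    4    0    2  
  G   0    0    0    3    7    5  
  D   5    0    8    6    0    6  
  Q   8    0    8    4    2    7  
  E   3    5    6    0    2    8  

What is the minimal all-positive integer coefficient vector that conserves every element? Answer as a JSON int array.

Coefficients: [2, 6, 1, 3, 3, 6]

A: 2·0+6·0+1·0+3·4+3·0 = 12 | 6·2 = 12
G: 2·0+6·0+1·0+3·3+3·7 = 30 | 6·5 = 30
D: 2·5+6·0+1·8+3·6+3·0 = 36 | 6·6 = 36
Q: 2·8+6·0+1·8+3·4+3·2 = 42 | 6·7 = 42
E: 2·3+6·5+1·6+3·0+3·2 = 48 | 6·8 = 48
gcd(2,6,1,3,3,6) = 1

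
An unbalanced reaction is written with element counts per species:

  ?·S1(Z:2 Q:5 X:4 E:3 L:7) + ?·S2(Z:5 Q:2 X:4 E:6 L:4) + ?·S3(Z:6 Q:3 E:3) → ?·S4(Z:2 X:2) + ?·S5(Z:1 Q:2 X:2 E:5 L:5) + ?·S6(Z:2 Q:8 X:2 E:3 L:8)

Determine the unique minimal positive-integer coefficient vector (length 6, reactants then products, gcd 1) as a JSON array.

Z: 5·2+1·5+1·6 = 21 | 6·2+3·1+3·2 = 21
Q: 5·5+1·2+1·3 = 30 | 6·0+3·2+3·8 = 30
X: 5·4+1·4+1·0 = 24 | 6·2+3·2+3·2 = 24
E: 5·3+1·6+1·3 = 24 | 6·0+3·5+3·3 = 24
L: 5·7+1·4+1·0 = 39 | 6·0+3·5+3·8 = 39
gcd(5,1,1,6,3,3) = 1

Coefficients: [5, 1, 1, 6, 3, 3]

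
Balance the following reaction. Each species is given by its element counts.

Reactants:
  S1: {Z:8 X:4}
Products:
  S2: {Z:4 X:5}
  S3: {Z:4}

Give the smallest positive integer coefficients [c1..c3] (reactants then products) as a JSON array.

Coefficients: [5, 4, 6]

Z: 5·8 = 40 | 4·4+6·4 = 40
X: 5·4 = 20 | 4·5+6·0 = 20
gcd(5,4,6) = 1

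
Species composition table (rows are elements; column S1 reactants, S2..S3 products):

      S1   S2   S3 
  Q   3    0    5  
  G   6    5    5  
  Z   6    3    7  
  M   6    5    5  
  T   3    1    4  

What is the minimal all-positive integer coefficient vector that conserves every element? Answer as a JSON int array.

Coefficients: [5, 3, 3]

Q: 5·3 = 15 | 3·0+3·5 = 15
G: 5·6 = 30 | 3·5+3·5 = 30
Z: 5·6 = 30 | 3·3+3·7 = 30
M: 5·6 = 30 | 3·5+3·5 = 30
T: 5·3 = 15 | 3·1+3·4 = 15
gcd(5,3,3) = 1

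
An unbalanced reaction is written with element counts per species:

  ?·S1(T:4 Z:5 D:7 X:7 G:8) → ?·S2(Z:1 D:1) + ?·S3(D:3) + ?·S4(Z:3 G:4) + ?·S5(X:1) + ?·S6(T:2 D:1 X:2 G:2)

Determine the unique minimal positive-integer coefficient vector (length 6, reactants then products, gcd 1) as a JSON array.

Coefficients: [1, 2, 1, 1, 3, 2]

T: 1·4 = 4 | 2·0+1·0+1·0+3·0+2·2 = 4
Z: 1·5 = 5 | 2·1+1·0+1·3+3·0+2·0 = 5
D: 1·7 = 7 | 2·1+1·3+1·0+3·0+2·1 = 7
X: 1·7 = 7 | 2·0+1·0+1·0+3·1+2·2 = 7
G: 1·8 = 8 | 2·0+1·0+1·4+3·0+2·2 = 8
gcd(1,2,1,1,3,2) = 1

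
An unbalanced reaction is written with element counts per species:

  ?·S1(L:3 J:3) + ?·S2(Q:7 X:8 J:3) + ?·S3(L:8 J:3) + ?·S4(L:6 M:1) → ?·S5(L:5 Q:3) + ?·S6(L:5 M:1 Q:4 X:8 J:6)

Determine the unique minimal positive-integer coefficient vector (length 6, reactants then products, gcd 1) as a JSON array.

L: 4·3+5·0+1·8+5·6 = 50 | 5·5+5·5 = 50
M: 4·0+5·0+1·0+5·1 = 5 | 5·0+5·1 = 5
Q: 4·0+5·7+1·0+5·0 = 35 | 5·3+5·4 = 35
X: 4·0+5·8+1·0+5·0 = 40 | 5·0+5·8 = 40
J: 4·3+5·3+1·3+5·0 = 30 | 5·0+5·6 = 30
gcd(4,5,1,5,5,5) = 1

Coefficients: [4, 5, 1, 5, 5, 5]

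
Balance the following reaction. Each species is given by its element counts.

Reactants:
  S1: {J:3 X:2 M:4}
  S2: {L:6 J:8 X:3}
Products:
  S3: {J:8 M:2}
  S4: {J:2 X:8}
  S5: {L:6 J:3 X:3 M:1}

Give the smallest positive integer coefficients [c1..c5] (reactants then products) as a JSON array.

Coefficients: [4, 6, 5, 1, 6]

L: 4·0+6·6 = 36 | 5·0+1·0+6·6 = 36
J: 4·3+6·8 = 60 | 5·8+1·2+6·3 = 60
X: 4·2+6·3 = 26 | 5·0+1·8+6·3 = 26
M: 4·4+6·0 = 16 | 5·2+1·0+6·1 = 16
gcd(4,6,5,1,6) = 1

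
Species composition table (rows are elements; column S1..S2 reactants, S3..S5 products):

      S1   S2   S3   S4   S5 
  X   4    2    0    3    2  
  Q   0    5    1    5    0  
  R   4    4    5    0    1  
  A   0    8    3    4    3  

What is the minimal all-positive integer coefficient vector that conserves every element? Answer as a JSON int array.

X: 2·4+5·2 = 18 | 5·0+4·3+3·2 = 18
Q: 2·0+5·5 = 25 | 5·1+4·5+3·0 = 25
R: 2·4+5·4 = 28 | 5·5+4·0+3·1 = 28
A: 2·0+5·8 = 40 | 5·3+4·4+3·3 = 40
gcd(2,5,5,4,3) = 1

Coefficients: [2, 5, 5, 4, 3]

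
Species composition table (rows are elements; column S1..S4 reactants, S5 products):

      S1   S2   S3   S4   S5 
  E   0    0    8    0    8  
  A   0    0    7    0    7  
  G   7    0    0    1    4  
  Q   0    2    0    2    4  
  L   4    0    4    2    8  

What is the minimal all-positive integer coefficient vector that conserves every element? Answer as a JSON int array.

Coefficients: [2, 4, 5, 6, 5]

E: 2·0+4·0+5·8+6·0 = 40 | 5·8 = 40
A: 2·0+4·0+5·7+6·0 = 35 | 5·7 = 35
G: 2·7+4·0+5·0+6·1 = 20 | 5·4 = 20
Q: 2·0+4·2+5·0+6·2 = 20 | 5·4 = 20
L: 2·4+4·0+5·4+6·2 = 40 | 5·8 = 40
gcd(2,4,5,6,5) = 1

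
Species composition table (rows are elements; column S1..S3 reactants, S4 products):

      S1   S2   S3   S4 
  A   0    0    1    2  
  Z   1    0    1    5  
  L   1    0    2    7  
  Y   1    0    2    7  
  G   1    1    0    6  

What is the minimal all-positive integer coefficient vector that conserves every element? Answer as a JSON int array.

A: 3·0+3·0+2·1 = 2 | 1·2 = 2
Z: 3·1+3·0+2·1 = 5 | 1·5 = 5
L: 3·1+3·0+2·2 = 7 | 1·7 = 7
Y: 3·1+3·0+2·2 = 7 | 1·7 = 7
G: 3·1+3·1+2·0 = 6 | 1·6 = 6
gcd(3,3,2,1) = 1

Coefficients: [3, 3, 2, 1]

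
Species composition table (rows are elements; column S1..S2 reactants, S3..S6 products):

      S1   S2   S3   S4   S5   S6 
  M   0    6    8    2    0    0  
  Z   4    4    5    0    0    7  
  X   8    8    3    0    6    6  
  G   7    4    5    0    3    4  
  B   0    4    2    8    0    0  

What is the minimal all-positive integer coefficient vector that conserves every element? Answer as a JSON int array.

Coefficients: [3, 3, 2, 1, 5, 2]

M: 3·0+3·6 = 18 | 2·8+1·2+5·0+2·0 = 18
Z: 3·4+3·4 = 24 | 2·5+1·0+5·0+2·7 = 24
X: 3·8+3·8 = 48 | 2·3+1·0+5·6+2·6 = 48
G: 3·7+3·4 = 33 | 2·5+1·0+5·3+2·4 = 33
B: 3·0+3·4 = 12 | 2·2+1·8+5·0+2·0 = 12
gcd(3,3,2,1,5,2) = 1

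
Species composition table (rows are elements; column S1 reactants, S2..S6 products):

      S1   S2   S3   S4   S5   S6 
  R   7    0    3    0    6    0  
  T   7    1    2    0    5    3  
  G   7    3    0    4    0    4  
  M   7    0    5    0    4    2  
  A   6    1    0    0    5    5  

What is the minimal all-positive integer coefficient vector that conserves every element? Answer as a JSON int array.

Coefficients: [6, 6, 4, 5, 5, 1]

R: 6·7 = 42 | 6·0+4·3+5·0+5·6+1·0 = 42
T: 6·7 = 42 | 6·1+4·2+5·0+5·5+1·3 = 42
G: 6·7 = 42 | 6·3+4·0+5·4+5·0+1·4 = 42
M: 6·7 = 42 | 6·0+4·5+5·0+5·4+1·2 = 42
A: 6·6 = 36 | 6·1+4·0+5·0+5·5+1·5 = 36
gcd(6,6,4,5,5,1) = 1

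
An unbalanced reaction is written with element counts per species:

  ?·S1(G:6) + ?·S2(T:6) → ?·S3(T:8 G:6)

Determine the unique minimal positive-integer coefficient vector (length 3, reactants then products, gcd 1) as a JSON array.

T: 3·0+4·6 = 24 | 3·8 = 24
G: 3·6+4·0 = 18 | 3·6 = 18
gcd(3,4,3) = 1

Coefficients: [3, 4, 3]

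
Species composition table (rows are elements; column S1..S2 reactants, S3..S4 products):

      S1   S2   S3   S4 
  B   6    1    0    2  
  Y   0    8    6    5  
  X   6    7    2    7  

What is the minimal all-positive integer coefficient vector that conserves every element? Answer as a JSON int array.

Coefficients: [1, 6, 3, 6]

B: 1·6+6·1 = 12 | 3·0+6·2 = 12
Y: 1·0+6·8 = 48 | 3·6+6·5 = 48
X: 1·6+6·7 = 48 | 3·2+6·7 = 48
gcd(1,6,3,6) = 1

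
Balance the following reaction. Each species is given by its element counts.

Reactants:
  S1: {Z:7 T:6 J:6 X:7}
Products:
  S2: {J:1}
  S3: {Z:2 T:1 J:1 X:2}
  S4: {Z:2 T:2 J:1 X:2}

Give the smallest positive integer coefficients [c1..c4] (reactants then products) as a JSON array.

Coefficients: [2, 5, 2, 5]

Z: 2·7 = 14 | 5·0+2·2+5·2 = 14
T: 2·6 = 12 | 5·0+2·1+5·2 = 12
J: 2·6 = 12 | 5·1+2·1+5·1 = 12
X: 2·7 = 14 | 5·0+2·2+5·2 = 14
gcd(2,5,2,5) = 1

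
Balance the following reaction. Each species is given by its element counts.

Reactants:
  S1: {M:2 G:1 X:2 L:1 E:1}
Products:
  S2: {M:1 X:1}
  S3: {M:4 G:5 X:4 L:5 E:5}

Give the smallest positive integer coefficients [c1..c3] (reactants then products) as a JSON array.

Coefficients: [5, 6, 1]

M: 5·2 = 10 | 6·1+1·4 = 10
G: 5·1 = 5 | 6·0+1·5 = 5
X: 5·2 = 10 | 6·1+1·4 = 10
L: 5·1 = 5 | 6·0+1·5 = 5
E: 5·1 = 5 | 6·0+1·5 = 5
gcd(5,6,1) = 1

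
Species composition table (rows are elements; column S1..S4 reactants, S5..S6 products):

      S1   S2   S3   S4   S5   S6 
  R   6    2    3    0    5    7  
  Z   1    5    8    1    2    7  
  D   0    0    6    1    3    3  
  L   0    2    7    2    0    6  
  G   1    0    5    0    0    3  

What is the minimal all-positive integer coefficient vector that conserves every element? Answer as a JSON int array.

Coefficients: [5, 2, 2, 6, 1, 5]

R: 5·6+2·2+2·3+6·0 = 40 | 1·5+5·7 = 40
Z: 5·1+2·5+2·8+6·1 = 37 | 1·2+5·7 = 37
D: 5·0+2·0+2·6+6·1 = 18 | 1·3+5·3 = 18
L: 5·0+2·2+2·7+6·2 = 30 | 1·0+5·6 = 30
G: 5·1+2·0+2·5+6·0 = 15 | 1·0+5·3 = 15
gcd(5,2,2,6,1,5) = 1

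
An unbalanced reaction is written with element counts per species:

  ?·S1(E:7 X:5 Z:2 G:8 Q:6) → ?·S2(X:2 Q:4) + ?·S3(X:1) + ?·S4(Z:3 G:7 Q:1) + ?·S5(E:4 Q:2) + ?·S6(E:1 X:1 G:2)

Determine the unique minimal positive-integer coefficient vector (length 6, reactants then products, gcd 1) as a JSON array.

E: 3·7 = 21 | 2·0+6·0+2·0+4·4+5·1 = 21
X: 3·5 = 15 | 2·2+6·1+2·0+4·0+5·1 = 15
Z: 3·2 = 6 | 2·0+6·0+2·3+4·0+5·0 = 6
G: 3·8 = 24 | 2·0+6·0+2·7+4·0+5·2 = 24
Q: 3·6 = 18 | 2·4+6·0+2·1+4·2+5·0 = 18
gcd(3,2,6,2,4,5) = 1

Coefficients: [3, 2, 6, 2, 4, 5]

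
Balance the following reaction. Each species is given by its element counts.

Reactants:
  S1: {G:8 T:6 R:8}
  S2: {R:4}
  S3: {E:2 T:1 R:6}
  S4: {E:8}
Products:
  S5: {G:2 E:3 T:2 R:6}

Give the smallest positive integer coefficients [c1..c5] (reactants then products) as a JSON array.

G: 1·8+1·0+2·0+1·0 = 8 | 4·2 = 8
E: 1·0+1·0+2·2+1·8 = 12 | 4·3 = 12
T: 1·6+1·0+2·1+1·0 = 8 | 4·2 = 8
R: 1·8+1·4+2·6+1·0 = 24 | 4·6 = 24
gcd(1,1,2,1,4) = 1

Coefficients: [1, 1, 2, 1, 4]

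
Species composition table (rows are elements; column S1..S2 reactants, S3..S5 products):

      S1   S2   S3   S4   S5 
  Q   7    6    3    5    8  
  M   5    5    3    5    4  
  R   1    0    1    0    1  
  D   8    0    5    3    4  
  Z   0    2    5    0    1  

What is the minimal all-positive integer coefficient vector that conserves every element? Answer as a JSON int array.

Coefficients: [4, 4, 1, 5, 3]

Q: 4·7+4·6 = 52 | 1·3+5·5+3·8 = 52
M: 4·5+4·5 = 40 | 1·3+5·5+3·4 = 40
R: 4·1+4·0 = 4 | 1·1+5·0+3·1 = 4
D: 4·8+4·0 = 32 | 1·5+5·3+3·4 = 32
Z: 4·0+4·2 = 8 | 1·5+5·0+3·1 = 8
gcd(4,4,1,5,3) = 1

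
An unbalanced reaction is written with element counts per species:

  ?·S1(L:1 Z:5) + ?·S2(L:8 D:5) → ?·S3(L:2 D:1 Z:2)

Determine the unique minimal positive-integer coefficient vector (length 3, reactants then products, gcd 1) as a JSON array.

Coefficients: [2, 1, 5]

L: 2·1+1·8 = 10 | 5·2 = 10
D: 2·0+1·5 = 5 | 5·1 = 5
Z: 2·5+1·0 = 10 | 5·2 = 10
gcd(2,1,5) = 1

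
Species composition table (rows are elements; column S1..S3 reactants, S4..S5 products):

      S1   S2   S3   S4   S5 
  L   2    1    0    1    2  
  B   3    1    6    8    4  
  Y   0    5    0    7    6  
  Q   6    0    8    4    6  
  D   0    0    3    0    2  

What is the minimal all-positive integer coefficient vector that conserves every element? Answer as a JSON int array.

L: 1·2+5·1+2·0 = 7 | 1·1+3·2 = 7
B: 1·3+5·1+2·6 = 20 | 1·8+3·4 = 20
Y: 1·0+5·5+2·0 = 25 | 1·7+3·6 = 25
Q: 1·6+5·0+2·8 = 22 | 1·4+3·6 = 22
D: 1·0+5·0+2·3 = 6 | 1·0+3·2 = 6
gcd(1,5,2,1,3) = 1

Coefficients: [1, 5, 2, 1, 3]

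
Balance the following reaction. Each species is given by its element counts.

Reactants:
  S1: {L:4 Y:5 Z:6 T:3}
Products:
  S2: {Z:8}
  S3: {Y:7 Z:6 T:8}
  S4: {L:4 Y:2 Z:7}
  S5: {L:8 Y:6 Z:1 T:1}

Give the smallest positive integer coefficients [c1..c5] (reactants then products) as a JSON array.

Coefficients: [6, 1, 2, 2, 2]

L: 6·4 = 24 | 1·0+2·0+2·4+2·8 = 24
Y: 6·5 = 30 | 1·0+2·7+2·2+2·6 = 30
Z: 6·6 = 36 | 1·8+2·6+2·7+2·1 = 36
T: 6·3 = 18 | 1·0+2·8+2·0+2·1 = 18
gcd(6,1,2,2,2) = 1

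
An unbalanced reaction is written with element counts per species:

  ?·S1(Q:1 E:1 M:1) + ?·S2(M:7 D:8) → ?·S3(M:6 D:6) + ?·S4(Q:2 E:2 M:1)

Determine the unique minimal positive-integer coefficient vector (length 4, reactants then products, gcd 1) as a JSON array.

Coefficients: [6, 3, 4, 3]

Q: 6·1+3·0 = 6 | 4·0+3·2 = 6
E: 6·1+3·0 = 6 | 4·0+3·2 = 6
M: 6·1+3·7 = 27 | 4·6+3·1 = 27
D: 6·0+3·8 = 24 | 4·6+3·0 = 24
gcd(6,3,4,3) = 1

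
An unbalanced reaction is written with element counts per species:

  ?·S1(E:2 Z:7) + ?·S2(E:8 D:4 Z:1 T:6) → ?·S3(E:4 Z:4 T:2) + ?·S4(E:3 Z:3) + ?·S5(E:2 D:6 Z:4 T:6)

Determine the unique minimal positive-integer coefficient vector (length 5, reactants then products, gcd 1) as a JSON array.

E: 5·2+3·8 = 34 | 3·4+6·3+2·2 = 34
D: 5·0+3·4 = 12 | 3·0+6·0+2·6 = 12
Z: 5·7+3·1 = 38 | 3·4+6·3+2·4 = 38
T: 5·0+3·6 = 18 | 3·2+6·0+2·6 = 18
gcd(5,3,3,6,2) = 1

Coefficients: [5, 3, 3, 6, 2]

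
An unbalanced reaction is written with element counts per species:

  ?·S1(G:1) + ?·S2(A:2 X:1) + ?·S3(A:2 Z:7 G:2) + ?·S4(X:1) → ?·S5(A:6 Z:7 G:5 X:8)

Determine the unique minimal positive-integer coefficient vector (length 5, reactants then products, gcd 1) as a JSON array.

A: 3·0+2·2+1·2+6·0 = 6 | 1·6 = 6
Z: 3·0+2·0+1·7+6·0 = 7 | 1·7 = 7
G: 3·1+2·0+1·2+6·0 = 5 | 1·5 = 5
X: 3·0+2·1+1·0+6·1 = 8 | 1·8 = 8
gcd(3,2,1,6,1) = 1

Coefficients: [3, 2, 1, 6, 1]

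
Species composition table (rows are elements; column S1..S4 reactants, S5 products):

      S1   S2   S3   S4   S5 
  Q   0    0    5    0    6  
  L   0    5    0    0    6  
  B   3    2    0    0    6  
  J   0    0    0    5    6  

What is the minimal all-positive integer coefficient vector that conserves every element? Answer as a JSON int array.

Coefficients: [6, 6, 6, 6, 5]

Q: 6·0+6·0+6·5+6·0 = 30 | 5·6 = 30
L: 6·0+6·5+6·0+6·0 = 30 | 5·6 = 30
B: 6·3+6·2+6·0+6·0 = 30 | 5·6 = 30
J: 6·0+6·0+6·0+6·5 = 30 | 5·6 = 30
gcd(6,6,6,6,5) = 1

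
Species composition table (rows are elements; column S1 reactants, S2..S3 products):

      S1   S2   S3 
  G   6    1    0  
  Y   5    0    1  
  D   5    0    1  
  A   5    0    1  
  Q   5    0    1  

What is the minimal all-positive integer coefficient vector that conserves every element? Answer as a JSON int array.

Coefficients: [1, 6, 5]

G: 1·6 = 6 | 6·1+5·0 = 6
Y: 1·5 = 5 | 6·0+5·1 = 5
D: 1·5 = 5 | 6·0+5·1 = 5
A: 1·5 = 5 | 6·0+5·1 = 5
Q: 1·5 = 5 | 6·0+5·1 = 5
gcd(1,6,5) = 1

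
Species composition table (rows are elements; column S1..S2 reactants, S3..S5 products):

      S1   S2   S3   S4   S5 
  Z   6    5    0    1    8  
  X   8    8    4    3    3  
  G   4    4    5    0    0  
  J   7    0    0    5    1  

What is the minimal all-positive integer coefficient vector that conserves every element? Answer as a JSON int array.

Coefficients: [4, 1, 4, 5, 3]

Z: 4·6+1·5 = 29 | 4·0+5·1+3·8 = 29
X: 4·8+1·8 = 40 | 4·4+5·3+3·3 = 40
G: 4·4+1·4 = 20 | 4·5+5·0+3·0 = 20
J: 4·7+1·0 = 28 | 4·0+5·5+3·1 = 28
gcd(4,1,4,5,3) = 1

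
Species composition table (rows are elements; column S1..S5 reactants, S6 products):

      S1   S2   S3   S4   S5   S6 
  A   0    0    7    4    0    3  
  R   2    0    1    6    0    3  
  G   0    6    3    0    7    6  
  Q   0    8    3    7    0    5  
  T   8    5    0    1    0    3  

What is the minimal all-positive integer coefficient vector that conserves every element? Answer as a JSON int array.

Coefficients: [1, 1, 1, 2, 3, 5]

A: 1·0+1·0+1·7+2·4+3·0 = 15 | 5·3 = 15
R: 1·2+1·0+1·1+2·6+3·0 = 15 | 5·3 = 15
G: 1·0+1·6+1·3+2·0+3·7 = 30 | 5·6 = 30
Q: 1·0+1·8+1·3+2·7+3·0 = 25 | 5·5 = 25
T: 1·8+1·5+1·0+2·1+3·0 = 15 | 5·3 = 15
gcd(1,1,1,2,3,5) = 1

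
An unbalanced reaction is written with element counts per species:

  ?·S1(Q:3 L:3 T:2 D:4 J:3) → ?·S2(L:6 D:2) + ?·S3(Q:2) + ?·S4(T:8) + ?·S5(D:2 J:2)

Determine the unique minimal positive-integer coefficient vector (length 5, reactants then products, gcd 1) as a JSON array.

Q: 4·3 = 12 | 2·0+6·2+1·0+6·0 = 12
L: 4·3 = 12 | 2·6+6·0+1·0+6·0 = 12
T: 4·2 = 8 | 2·0+6·0+1·8+6·0 = 8
D: 4·4 = 16 | 2·2+6·0+1·0+6·2 = 16
J: 4·3 = 12 | 2·0+6·0+1·0+6·2 = 12
gcd(4,2,6,1,6) = 1

Coefficients: [4, 2, 6, 1, 6]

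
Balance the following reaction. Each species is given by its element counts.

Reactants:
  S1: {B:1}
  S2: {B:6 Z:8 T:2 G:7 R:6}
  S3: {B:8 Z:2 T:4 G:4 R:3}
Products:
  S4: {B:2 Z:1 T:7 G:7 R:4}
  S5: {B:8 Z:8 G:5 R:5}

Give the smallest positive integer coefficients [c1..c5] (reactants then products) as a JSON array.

Coefficients: [6, 5, 1, 2, 5]

B: 6·1+5·6+1·8 = 44 | 2·2+5·8 = 44
Z: 6·0+5·8+1·2 = 42 | 2·1+5·8 = 42
T: 6·0+5·2+1·4 = 14 | 2·7+5·0 = 14
G: 6·0+5·7+1·4 = 39 | 2·7+5·5 = 39
R: 6·0+5·6+1·3 = 33 | 2·4+5·5 = 33
gcd(6,5,1,2,5) = 1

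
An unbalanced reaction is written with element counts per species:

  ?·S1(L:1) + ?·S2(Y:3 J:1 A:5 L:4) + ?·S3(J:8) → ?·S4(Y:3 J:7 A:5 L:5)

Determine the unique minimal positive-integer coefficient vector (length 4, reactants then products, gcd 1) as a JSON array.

Y: 4·0+4·3+3·0 = 12 | 4·3 = 12
J: 4·0+4·1+3·8 = 28 | 4·7 = 28
A: 4·0+4·5+3·0 = 20 | 4·5 = 20
L: 4·1+4·4+3·0 = 20 | 4·5 = 20
gcd(4,4,3,4) = 1

Coefficients: [4, 4, 3, 4]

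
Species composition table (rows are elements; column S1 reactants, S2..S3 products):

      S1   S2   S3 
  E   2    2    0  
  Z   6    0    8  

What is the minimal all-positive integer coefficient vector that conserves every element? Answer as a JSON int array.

E: 4·2 = 8 | 4·2+3·0 = 8
Z: 4·6 = 24 | 4·0+3·8 = 24
gcd(4,4,3) = 1

Coefficients: [4, 4, 3]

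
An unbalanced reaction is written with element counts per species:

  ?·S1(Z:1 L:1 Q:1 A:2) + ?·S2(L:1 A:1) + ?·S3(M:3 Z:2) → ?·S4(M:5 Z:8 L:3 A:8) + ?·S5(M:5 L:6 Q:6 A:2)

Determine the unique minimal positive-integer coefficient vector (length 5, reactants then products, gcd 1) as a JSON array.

M: 6·0+6·0+5·3 = 15 | 2·5+1·5 = 15
Z: 6·1+6·0+5·2 = 16 | 2·8+1·0 = 16
L: 6·1+6·1+5·0 = 12 | 2·3+1·6 = 12
Q: 6·1+6·0+5·0 = 6 | 2·0+1·6 = 6
A: 6·2+6·1+5·0 = 18 | 2·8+1·2 = 18
gcd(6,6,5,2,1) = 1

Coefficients: [6, 6, 5, 2, 1]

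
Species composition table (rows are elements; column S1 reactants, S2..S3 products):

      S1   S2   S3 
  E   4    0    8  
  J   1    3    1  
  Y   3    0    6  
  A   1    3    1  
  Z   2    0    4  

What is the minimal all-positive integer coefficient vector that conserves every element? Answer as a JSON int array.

Coefficients: [6, 1, 3]

E: 6·4 = 24 | 1·0+3·8 = 24
J: 6·1 = 6 | 1·3+3·1 = 6
Y: 6·3 = 18 | 1·0+3·6 = 18
A: 6·1 = 6 | 1·3+3·1 = 6
Z: 6·2 = 12 | 1·0+3·4 = 12
gcd(6,1,3) = 1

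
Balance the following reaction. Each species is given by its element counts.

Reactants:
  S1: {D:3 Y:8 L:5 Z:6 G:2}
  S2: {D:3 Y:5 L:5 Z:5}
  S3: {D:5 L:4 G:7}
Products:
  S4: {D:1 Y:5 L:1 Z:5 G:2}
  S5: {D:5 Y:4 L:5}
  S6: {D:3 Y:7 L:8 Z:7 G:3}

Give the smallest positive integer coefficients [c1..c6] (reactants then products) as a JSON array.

D: 6·3+2·3+1·5 = 29 | 5·1+3·5+3·3 = 29
Y: 6·8+2·5+1·0 = 58 | 5·5+3·4+3·7 = 58
L: 6·5+2·5+1·4 = 44 | 5·1+3·5+3·8 = 44
Z: 6·6+2·5+1·0 = 46 | 5·5+3·0+3·7 = 46
G: 6·2+2·0+1·7 = 19 | 5·2+3·0+3·3 = 19
gcd(6,2,1,5,3,3) = 1

Coefficients: [6, 2, 1, 5, 3, 3]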